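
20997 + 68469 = 89466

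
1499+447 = 1946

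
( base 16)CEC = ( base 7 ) 12434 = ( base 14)12C4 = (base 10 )3308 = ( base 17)B7A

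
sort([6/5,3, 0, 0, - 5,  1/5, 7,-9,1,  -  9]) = [ - 9, - 9, - 5,0,0,1/5, 1 , 6/5,3,7]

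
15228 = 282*54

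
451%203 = 45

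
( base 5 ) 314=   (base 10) 84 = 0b1010100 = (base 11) 77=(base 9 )103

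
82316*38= 3128008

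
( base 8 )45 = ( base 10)37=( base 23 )1e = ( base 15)27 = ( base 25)1C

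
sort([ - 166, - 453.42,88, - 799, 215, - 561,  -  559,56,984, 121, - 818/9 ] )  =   [ - 799, - 561 , - 559 , - 453.42, - 166, - 818/9,56, 88, 121, 215,  984] 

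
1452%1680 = 1452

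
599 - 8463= - 7864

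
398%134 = 130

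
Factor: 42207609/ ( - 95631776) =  - 2^( - 5 )*3^1*31^ ( -1)*149^ ( - 1)*647^( - 1 )*3527^1*3989^1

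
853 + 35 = 888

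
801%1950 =801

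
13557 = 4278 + 9279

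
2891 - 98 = 2793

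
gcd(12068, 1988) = 28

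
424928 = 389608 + 35320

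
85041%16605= 2016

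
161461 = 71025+90436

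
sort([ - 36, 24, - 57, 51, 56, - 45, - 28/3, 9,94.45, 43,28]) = [ - 57, - 45, - 36,  -  28/3, 9, 24, 28, 43,  51, 56, 94.45 ]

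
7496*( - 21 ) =- 157416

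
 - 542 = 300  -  842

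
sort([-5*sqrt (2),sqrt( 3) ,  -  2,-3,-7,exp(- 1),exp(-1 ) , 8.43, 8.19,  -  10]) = [ - 10,-5*sqrt( 2 ) , - 7, - 3, - 2,exp( - 1 ), exp( - 1), sqrt( 3 ), 8.19 , 8.43 ]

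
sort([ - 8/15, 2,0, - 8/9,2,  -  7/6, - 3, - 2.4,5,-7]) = [ - 7,  -  3,  -  2.4, - 7/6, - 8/9, - 8/15, 0,2,2,5]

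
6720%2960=800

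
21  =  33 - 12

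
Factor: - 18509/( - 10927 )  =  7^( - 2 )*83^1 = 83/49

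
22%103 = 22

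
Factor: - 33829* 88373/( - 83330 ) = 2989570217/83330  =  2^(  -  1 )*5^( - 1)*13^ ( - 1 )* 67^1* 641^(-1)*1319^1*33829^1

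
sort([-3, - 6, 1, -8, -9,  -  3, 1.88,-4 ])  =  [-9,-8,-6, - 4, - 3, - 3,1,1.88] 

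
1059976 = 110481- - 949495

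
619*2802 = 1734438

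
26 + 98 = 124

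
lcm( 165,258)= 14190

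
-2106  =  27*( - 78) 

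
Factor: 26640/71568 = 185/497 = 5^1*7^( - 1)*37^1* 71^( - 1)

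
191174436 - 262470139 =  - 71295703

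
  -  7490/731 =-11 + 551/731 = - 10.25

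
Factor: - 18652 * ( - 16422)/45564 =2^1*7^1*17^1*23^1 * 3797^ ( - 1) * 4663^1 = 25525262/3797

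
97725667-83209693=14515974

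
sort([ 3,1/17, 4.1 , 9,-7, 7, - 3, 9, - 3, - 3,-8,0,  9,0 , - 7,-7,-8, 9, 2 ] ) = [ - 8, - 8, - 7, - 7, - 7,-3, - 3, - 3 , 0, 0, 1/17,2, 3,4.1, 7, 9,9, 9, 9 ] 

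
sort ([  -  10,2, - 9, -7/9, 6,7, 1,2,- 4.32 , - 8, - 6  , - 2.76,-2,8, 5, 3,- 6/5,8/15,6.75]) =[-10 , - 9,-8 , - 6,-4.32, -2.76, - 2,-6/5,-7/9 , 8/15, 1,2,2,3,5,6, 6.75,7,8]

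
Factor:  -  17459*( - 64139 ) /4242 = 2^( - 1)*3^ ( - 1)*7^( - 1)*13^1*17^1 * 31^1*79^1*101^(-1)*2069^1 = 1119802801/4242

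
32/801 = 32/801 = 0.04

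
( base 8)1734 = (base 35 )s8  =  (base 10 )988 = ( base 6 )4324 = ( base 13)5B0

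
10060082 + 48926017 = 58986099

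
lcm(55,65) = 715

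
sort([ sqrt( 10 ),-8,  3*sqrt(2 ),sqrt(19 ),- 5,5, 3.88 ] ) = [  -  8,-5,sqrt ( 10) , 3.88, 3 * sqrt ( 2), sqrt( 19),5 ] 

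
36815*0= 0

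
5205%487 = 335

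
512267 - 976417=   -  464150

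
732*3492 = 2556144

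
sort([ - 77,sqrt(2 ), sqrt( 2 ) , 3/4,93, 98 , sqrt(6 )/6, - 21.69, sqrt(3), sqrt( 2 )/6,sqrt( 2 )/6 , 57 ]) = [ - 77, - 21.69, sqrt( 2) /6,sqrt(2 ) /6 , sqrt (6)/6 , 3/4 , sqrt(  2),sqrt(2 ),  sqrt( 3 ), 57, 93, 98] 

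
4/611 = 4/611 = 0.01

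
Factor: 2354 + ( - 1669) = 685 = 5^1*137^1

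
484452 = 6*80742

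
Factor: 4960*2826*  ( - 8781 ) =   -  123082925760 =- 2^6*3^3*5^1 * 31^1*157^1 * 2927^1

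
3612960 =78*46320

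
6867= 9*763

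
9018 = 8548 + 470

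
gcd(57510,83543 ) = 1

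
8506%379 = 168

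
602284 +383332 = 985616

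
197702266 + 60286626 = 257988892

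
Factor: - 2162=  - 2^1*23^1*47^1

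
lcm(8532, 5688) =17064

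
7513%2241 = 790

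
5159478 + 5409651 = 10569129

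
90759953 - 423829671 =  - 333069718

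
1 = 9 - 8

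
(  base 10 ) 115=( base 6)311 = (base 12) 97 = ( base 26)4B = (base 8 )163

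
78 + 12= 90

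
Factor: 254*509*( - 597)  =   - 77183742=-2^1*3^1*127^1*199^1*509^1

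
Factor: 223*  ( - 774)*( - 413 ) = 71284626 = 2^1*3^2  *7^1*43^1*59^1* 223^1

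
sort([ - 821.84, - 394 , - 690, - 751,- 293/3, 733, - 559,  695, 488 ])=[- 821.84, - 751, - 690, - 559,  -  394,- 293/3, 488, 695,733 ] 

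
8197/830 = 9+727/830 = 9.88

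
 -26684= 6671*( - 4)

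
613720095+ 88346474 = 702066569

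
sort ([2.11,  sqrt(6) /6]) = [ sqrt( 6)/6,2.11]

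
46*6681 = 307326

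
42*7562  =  317604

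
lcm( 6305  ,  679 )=44135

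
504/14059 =504/14059 = 0.04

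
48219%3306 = 1935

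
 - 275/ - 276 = 275/276 = 1.00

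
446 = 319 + 127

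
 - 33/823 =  - 33/823  =  - 0.04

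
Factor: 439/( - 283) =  - 283^( - 1)*439^1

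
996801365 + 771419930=1768221295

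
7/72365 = 7/72365 = 0.00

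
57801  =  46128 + 11673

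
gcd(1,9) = 1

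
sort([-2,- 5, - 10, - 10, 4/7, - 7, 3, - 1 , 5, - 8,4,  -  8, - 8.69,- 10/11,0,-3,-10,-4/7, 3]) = [ - 10, - 10,-10, - 8.69, - 8, - 8,-7, - 5, - 3, - 2, - 1,-10/11, - 4/7, 0, 4/7,3, 3,4, 5]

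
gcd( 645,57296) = 1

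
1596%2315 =1596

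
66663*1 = 66663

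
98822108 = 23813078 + 75009030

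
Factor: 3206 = 2^1 * 7^1*229^1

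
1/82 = 1/82 = 0.01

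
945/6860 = 27/196=0.14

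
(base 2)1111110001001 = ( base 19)136h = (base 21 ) I69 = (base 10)8073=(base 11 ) 607a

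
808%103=87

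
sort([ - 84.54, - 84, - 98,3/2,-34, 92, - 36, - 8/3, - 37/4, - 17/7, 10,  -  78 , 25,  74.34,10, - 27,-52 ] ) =[  -  98,-84.54, - 84,  -  78,-52,-36, - 34,  -  27, - 37/4, -8/3, - 17/7, 3/2, 10,  10,25, 74.34,92]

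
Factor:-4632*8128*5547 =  - 208838426112 = - 2^9*3^2*43^2*127^1*193^1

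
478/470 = 1+4/235 = 1.02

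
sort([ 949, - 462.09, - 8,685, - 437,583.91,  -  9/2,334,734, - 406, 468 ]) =[ -462.09, - 437,-406, - 8, - 9/2, 334,468,583.91, 685,  734,  949]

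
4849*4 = 19396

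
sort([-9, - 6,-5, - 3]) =[ - 9, - 6, - 5,- 3 ] 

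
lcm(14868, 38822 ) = 698796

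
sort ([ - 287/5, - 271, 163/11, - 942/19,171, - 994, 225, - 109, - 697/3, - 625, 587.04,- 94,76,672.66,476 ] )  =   [ - 994, - 625, - 271,-697/3, - 109, - 94, - 287/5,-942/19, 163/11, 76, 171,225, 476,587.04,  672.66 ] 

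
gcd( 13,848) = 1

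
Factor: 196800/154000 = 492/385 = 2^2*3^1*5^( - 1 )*7^(  -  1)*11^( - 1 ) *41^1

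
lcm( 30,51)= 510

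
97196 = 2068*47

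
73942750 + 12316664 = 86259414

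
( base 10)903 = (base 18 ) 2E3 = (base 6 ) 4103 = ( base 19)29A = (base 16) 387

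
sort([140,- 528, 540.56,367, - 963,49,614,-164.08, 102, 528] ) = [ - 963, - 528, - 164.08,49,102,140,367,528, 540.56, 614]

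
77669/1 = 77669=77669.00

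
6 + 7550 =7556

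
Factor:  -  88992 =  - 2^5*3^3*103^1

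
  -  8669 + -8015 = - 16684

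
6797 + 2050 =8847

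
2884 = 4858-1974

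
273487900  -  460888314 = - 187400414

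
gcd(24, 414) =6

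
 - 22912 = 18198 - 41110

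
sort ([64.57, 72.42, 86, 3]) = [ 3, 64.57, 72.42, 86 ] 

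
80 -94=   -  14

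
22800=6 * 3800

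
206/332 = 103/166   =  0.62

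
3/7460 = 3/7460 = 0.00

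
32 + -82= - 50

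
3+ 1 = 4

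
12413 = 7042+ 5371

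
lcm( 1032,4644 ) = 9288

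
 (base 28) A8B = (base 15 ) 25d5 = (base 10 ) 8075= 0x1F8B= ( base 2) 1111110001011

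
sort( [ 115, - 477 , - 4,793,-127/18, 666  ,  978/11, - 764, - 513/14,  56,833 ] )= [ - 764, - 477, - 513/14, - 127/18,-4,56,978/11,  115,  666  ,  793,833]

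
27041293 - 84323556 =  - 57282263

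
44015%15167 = 13681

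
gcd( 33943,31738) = 7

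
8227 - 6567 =1660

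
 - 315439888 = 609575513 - 925015401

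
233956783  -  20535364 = 213421419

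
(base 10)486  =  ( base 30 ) g6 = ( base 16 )1e6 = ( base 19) 16B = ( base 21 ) 123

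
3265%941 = 442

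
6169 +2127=8296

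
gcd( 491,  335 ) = 1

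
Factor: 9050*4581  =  41458050= 2^1*3^2*5^2*181^1 *509^1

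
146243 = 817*179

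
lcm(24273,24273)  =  24273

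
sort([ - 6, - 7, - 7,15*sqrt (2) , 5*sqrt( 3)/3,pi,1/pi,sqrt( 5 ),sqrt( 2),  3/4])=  [ - 7 , - 7,-6,1/pi, 3/4,sqrt(2),sqrt( 5 ),5*sqrt (3)/3, pi,15*sqrt( 2 )]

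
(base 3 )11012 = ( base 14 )81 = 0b1110001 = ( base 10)113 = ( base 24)4h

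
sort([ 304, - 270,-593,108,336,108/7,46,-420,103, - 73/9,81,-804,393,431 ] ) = [ - 804, - 593,-420,  -  270, - 73/9,108/7,46,81, 103 , 108,304, 336,393, 431 ]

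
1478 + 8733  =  10211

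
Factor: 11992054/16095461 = 2^1*101^( - 1 )*159361^( - 1 )*5996027^1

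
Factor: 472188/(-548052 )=-361/419 = - 19^2*419^(-1)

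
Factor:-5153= - 5153^1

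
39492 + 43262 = 82754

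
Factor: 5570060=2^2 * 5^1*278503^1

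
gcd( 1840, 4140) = 460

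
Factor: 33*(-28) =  - 924 = - 2^2*3^1 * 7^1*11^1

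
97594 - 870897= - 773303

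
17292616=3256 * 5311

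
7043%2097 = 752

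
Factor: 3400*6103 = 2^3*5^2*17^2*359^1=20750200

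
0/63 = 0 = 0.00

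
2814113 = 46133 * 61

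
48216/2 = 24108 = 24108.00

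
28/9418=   14/4709= 0.00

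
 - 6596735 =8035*( - 821 )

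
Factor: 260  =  2^2*5^1*13^1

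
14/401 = 14/401 = 0.03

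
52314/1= 52314 = 52314.00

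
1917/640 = 1917/640 = 3.00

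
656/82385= 656/82385  =  0.01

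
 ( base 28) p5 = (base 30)nf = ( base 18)233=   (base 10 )705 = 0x2c1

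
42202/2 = 21101=21101.00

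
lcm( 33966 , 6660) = 339660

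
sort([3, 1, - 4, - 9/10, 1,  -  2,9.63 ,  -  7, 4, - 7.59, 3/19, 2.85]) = [ - 7.59 , - 7, - 4, - 2, - 9/10, 3/19,  1 , 1, 2.85, 3, 4,9.63 ]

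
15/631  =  15/631= 0.02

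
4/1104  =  1/276 = 0.00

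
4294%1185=739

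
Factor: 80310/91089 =26770/30363 =2^1*3^( - 1 )*5^1*29^ ( - 1 )*349^( - 1 )*2677^1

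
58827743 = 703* 83681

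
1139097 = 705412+433685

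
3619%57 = 28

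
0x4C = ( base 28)2k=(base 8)114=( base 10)76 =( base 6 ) 204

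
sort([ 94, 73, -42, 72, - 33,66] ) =[-42, - 33,66, 72,73, 94 ] 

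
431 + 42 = 473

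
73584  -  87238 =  - 13654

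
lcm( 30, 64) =960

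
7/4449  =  7/4449= 0.00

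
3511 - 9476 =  - 5965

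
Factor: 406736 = 2^4 * 11^1* 2311^1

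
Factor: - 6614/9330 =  - 3^(-1)*5^(-1)*311^( - 1)*3307^1=- 3307/4665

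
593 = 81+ 512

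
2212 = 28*79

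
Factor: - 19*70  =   - 1330 = -2^1*5^1 *7^1 * 19^1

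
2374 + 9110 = 11484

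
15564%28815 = 15564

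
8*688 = 5504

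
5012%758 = 464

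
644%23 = 0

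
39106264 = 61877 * 632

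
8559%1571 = 704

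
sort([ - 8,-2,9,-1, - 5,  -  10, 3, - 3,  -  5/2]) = [ - 10, - 8,-5, - 3, - 5/2, - 2, - 1,3,9 ] 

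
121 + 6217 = 6338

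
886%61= 32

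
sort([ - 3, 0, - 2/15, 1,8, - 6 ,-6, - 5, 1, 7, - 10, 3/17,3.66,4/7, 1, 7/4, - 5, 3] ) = [ - 10, - 6, - 6 , - 5, - 5, - 3, - 2/15,0,3/17, 4/7, 1,1, 1, 7/4, 3,3.66, 7 , 8]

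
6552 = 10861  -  4309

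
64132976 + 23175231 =87308207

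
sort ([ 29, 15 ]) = [15,29 ]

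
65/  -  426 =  - 65/426  =  - 0.15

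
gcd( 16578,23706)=54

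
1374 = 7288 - 5914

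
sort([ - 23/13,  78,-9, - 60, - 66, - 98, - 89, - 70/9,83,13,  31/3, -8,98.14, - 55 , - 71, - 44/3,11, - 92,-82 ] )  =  [-98, - 92,-89, - 82,-71,-66, - 60,  -  55, - 44/3, - 9, - 8, - 70/9, - 23/13,31/3,11,  13, 78,83,98.14] 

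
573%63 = 6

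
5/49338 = 5/49338= 0.00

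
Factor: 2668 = 2^2 * 23^1 * 29^1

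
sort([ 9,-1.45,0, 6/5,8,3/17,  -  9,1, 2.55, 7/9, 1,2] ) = [-9,-1.45,  0, 3/17 , 7/9, 1, 1,6/5, 2, 2.55,8,9] 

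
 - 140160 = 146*( - 960) 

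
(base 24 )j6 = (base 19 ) 156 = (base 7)1230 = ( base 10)462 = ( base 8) 716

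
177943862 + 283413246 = 461357108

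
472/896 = 59/112 = 0.53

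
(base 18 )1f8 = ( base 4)21122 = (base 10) 602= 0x25a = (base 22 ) 158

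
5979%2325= 1329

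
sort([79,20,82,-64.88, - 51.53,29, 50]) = [-64.88, - 51.53,20,29,50, 79,  82] 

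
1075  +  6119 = 7194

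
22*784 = 17248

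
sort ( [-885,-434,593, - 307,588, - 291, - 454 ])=[  -  885, -454, - 434, - 307, - 291,588,593 ]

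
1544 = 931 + 613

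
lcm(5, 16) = 80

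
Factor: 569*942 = 2^1*3^1*157^1*569^1 = 535998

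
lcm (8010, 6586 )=296370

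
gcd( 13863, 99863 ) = 1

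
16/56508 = 4/14127 = 0.00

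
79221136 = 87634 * 904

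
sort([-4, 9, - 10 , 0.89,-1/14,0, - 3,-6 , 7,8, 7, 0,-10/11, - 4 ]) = [ -10 , - 6, - 4, - 4,- 3,-10/11 , - 1/14,  0, 0 , 0.89,7,7 , 8,9]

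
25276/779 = 25276/779 = 32.45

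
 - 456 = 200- 656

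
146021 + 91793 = 237814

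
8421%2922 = 2577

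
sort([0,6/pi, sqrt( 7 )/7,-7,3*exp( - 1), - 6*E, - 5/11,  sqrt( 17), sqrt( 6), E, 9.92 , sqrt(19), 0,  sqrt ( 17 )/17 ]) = [ - 6*E, - 7,-5/11, 0,  0,  sqrt( 17 )/17,  sqrt( 7)/7, 3*exp( - 1), 6/pi,sqrt(6),E, sqrt(17 ),sqrt(19), 9.92 ]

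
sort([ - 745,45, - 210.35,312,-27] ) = [-745, - 210.35, - 27, 45,312 ]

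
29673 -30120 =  - 447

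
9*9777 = 87993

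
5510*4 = 22040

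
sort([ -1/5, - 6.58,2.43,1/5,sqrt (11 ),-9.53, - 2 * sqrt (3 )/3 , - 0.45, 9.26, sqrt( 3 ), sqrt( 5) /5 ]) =[ - 9.53, - 6.58,  -  2 *sqrt( 3)/3,- 0.45, - 1/5, 1/5,sqrt( 5 ) /5, sqrt( 3),  2.43,  sqrt(11 ),9.26] 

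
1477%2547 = 1477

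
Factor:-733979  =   - 193^1*3803^1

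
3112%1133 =846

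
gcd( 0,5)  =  5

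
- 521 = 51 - 572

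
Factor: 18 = 2^1*3^2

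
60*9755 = 585300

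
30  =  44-14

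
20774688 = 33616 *618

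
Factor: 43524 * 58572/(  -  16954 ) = -1274643864/8477 = - 2^3*3^5*7^( - 2)*13^1*31^1*173^( - 1)*1627^1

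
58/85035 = 58/85035 = 0.00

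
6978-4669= 2309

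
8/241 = 8/241 = 0.03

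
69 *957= 66033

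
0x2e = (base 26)1K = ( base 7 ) 64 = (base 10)46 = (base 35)1b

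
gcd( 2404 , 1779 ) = 1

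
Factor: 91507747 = 61^1*1500127^1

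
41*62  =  2542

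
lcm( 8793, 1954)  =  17586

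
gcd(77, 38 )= 1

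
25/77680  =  5/15536 =0.00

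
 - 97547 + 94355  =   - 3192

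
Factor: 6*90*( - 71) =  - 2^2 * 3^3*5^1*71^1 = - 38340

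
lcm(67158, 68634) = 6245694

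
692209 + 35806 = 728015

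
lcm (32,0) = 0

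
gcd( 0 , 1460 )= 1460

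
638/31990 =319/15995 = 0.02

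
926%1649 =926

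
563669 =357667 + 206002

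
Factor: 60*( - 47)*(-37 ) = 2^2*3^1*5^1*37^1*47^1 =104340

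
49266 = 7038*7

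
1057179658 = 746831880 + 310347778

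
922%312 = 298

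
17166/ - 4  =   - 8583/2 = - 4291.50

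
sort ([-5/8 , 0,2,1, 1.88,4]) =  [ - 5/8,0,1,1.88,2,4]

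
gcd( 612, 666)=18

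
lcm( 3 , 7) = 21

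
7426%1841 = 62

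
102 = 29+73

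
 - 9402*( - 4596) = 43211592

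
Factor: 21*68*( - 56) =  - 79968 = -  2^5*3^1*7^2*17^1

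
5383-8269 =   -  2886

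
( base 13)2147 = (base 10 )4622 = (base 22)9c2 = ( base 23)8gm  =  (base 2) 1001000001110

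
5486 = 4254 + 1232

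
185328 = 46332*4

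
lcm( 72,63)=504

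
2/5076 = 1/2538 = 0.00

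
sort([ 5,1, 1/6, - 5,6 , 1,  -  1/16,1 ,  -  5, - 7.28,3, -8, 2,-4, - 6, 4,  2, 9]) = [ - 8, - 7.28, - 6, - 5, - 5,-4, - 1/16,1/6,1,1, 1,2,  2 , 3 , 4, 5 , 6,9] 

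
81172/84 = 966  +  1/3 = 966.33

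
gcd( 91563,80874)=3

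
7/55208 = 7/55208 =0.00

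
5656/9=5656/9 = 628.44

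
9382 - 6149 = 3233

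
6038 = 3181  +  2857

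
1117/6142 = 1117/6142 = 0.18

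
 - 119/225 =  -1 + 106/225 =- 0.53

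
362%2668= 362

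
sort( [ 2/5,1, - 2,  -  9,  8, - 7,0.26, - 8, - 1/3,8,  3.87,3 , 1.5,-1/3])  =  [ - 9, - 8, - 7, -2, - 1/3, - 1/3, 0.26, 2/5, 1, 1.5,3, 3.87,8, 8 ] 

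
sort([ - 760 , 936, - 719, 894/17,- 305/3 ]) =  [ - 760,- 719, - 305/3,894/17,936]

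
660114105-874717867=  - 214603762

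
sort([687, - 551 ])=[ - 551,687] 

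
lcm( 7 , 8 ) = 56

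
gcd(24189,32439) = 33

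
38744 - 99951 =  - 61207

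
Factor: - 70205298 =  - 2^1*3^1 * 11700883^1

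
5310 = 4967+343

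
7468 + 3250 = 10718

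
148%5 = 3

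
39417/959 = 41 + 14/137 = 41.10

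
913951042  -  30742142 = 883208900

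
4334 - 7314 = - 2980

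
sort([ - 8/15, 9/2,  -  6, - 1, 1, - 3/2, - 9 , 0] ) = [ - 9, - 6, - 3/2,-1,- 8/15, 0, 1, 9/2 ]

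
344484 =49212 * 7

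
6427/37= 6427/37 = 173.70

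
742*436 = 323512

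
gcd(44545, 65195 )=295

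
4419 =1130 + 3289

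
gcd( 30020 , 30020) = 30020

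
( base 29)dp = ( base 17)16b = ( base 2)110010010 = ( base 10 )402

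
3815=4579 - 764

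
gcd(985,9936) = 1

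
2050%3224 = 2050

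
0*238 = 0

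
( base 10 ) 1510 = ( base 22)32E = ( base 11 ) 1153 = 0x5e6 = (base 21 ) 38j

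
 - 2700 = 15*( - 180)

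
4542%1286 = 684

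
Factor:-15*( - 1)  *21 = 3^2*5^1*7^1 = 315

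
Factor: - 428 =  - 2^2  *107^1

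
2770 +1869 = 4639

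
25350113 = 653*38821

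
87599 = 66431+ 21168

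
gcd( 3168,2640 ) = 528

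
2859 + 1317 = 4176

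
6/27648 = 1/4608 = 0.00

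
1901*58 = 110258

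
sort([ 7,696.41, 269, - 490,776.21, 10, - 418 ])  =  [-490, - 418, 7,10, 269,696.41, 776.21 ] 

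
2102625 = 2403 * 875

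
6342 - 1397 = 4945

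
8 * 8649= 69192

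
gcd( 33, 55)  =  11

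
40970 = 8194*5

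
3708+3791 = 7499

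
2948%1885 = 1063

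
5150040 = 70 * 73572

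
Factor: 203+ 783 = 2^1*17^1*29^1 = 986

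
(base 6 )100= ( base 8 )44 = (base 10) 36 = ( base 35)11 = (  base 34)12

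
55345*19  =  1051555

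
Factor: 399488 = 2^7*3121^1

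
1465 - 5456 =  - 3991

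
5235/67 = 5235/67 = 78.13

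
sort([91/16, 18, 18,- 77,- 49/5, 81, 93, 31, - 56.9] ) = [ - 77,-56.9,  -  49/5, 91/16  ,  18,  18,  31, 81, 93 ]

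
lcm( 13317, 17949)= 412827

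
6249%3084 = 81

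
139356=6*23226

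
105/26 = 4+1/26  =  4.04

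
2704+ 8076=10780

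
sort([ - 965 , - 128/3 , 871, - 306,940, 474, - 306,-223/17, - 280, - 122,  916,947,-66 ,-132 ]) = [ - 965,-306,-306, - 280,- 132, - 122,-66,-128/3,-223/17, 474,871, 916, 940, 947 ] 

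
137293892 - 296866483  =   - 159572591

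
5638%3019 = 2619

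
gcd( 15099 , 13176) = 3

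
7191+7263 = 14454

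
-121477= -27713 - 93764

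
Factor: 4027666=2^1*2013833^1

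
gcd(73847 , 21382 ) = 1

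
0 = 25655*0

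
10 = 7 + 3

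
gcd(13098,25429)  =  59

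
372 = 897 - 525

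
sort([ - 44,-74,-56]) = [-74, - 56, - 44 ] 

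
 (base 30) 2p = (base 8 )125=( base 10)85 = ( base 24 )3D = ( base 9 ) 104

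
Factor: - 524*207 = -108468 = -  2^2*3^2 * 23^1 * 131^1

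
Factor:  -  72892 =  - 2^2*18223^1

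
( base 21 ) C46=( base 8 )12406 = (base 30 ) 5TC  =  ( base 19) EH5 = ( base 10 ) 5382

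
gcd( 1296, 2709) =9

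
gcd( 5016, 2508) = 2508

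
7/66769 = 7/66769 = 0.00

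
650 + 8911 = 9561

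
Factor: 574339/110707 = 149^( - 1)*773^1 = 773/149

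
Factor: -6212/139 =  -2^2*139^(-1 )*1553^1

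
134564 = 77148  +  57416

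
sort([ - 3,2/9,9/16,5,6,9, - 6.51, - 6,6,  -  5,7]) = [-6.51 , - 6,-5, - 3, 2/9,9/16,5,6,  6,  7, 9]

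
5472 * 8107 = 44361504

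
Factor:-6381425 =-5^2  *  47^1*5431^1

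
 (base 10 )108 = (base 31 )3f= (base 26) 44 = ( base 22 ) 4K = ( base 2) 1101100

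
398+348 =746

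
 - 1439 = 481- 1920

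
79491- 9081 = 70410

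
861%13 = 3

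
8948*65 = 581620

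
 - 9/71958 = - 1+23983/23986=- 0.00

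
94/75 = 1 + 19/75 = 1.25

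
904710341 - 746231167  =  158479174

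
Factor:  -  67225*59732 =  - 2^2 *5^2*109^1  *137^1*2689^1 = -  4015483700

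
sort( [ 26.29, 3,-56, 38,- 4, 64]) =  [ - 56, - 4,  3, 26.29, 38, 64]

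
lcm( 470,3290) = 3290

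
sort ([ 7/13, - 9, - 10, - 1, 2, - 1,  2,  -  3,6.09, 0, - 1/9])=[ - 10, - 9, - 3, - 1, - 1, - 1/9, 0, 7/13 , 2, 2, 6.09]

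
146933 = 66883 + 80050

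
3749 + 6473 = 10222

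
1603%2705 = 1603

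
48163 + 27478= 75641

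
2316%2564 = 2316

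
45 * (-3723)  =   - 167535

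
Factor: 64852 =2^2 * 31^1*523^1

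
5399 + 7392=12791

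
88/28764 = 22/7191 = 0.00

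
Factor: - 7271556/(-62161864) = 1817889/15540466 = 2^( -1)*3^1*101^( - 1 )*107^(-1 )*151^1*719^( - 1) * 4013^1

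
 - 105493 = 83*(  -  1271 ) 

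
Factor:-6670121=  - 19^1 * 351059^1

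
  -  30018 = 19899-49917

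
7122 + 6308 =13430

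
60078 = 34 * 1767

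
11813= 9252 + 2561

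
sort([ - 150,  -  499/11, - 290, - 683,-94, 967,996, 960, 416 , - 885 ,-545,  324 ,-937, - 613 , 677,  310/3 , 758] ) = [ - 937, - 885,  -  683 , - 613,-545, - 290, - 150, - 94, - 499/11,  310/3, 324,416, 677, 758, 960 , 967, 996] 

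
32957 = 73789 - 40832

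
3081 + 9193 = 12274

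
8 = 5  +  3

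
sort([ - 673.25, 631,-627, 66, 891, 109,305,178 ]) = [ - 673.25,-627, 66, 109,  178, 305,631, 891]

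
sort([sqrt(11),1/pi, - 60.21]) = [ - 60.21,1/pi , sqrt ( 11 )]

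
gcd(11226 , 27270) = 6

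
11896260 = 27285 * 436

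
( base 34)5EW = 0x1890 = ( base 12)3780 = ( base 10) 6288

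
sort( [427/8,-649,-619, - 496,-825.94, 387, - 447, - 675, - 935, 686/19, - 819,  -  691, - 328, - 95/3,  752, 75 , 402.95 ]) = [-935, - 825.94 , - 819, - 691,-675, - 649, - 619, - 496,-447,-328,-95/3,  686/19,427/8,75, 387, 402.95,752 ] 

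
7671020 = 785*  9772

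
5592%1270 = 512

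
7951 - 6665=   1286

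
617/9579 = 617/9579 = 0.06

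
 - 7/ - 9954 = 1/1422 = 0.00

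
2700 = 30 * 90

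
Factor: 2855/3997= 5^1*7^ ( - 1)=   5/7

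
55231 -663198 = - 607967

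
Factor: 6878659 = 17^1 * 239^1 * 1693^1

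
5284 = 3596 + 1688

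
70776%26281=18214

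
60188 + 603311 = 663499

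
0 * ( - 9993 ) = 0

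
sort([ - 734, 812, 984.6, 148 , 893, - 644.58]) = [ - 734,  -  644.58,148 , 812, 893, 984.6] 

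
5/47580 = 1/9516  =  0.00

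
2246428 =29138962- 26892534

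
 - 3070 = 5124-8194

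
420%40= 20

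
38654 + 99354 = 138008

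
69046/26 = 34523/13 = 2655.62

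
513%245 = 23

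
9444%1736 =764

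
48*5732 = 275136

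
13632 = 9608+4024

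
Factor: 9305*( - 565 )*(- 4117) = 21644407025 = 5^2*23^1*113^1*179^1 * 1861^1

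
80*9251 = 740080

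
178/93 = 178/93 = 1.91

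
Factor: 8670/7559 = 2^1*3^1*5^1*17^2*7559^( - 1) 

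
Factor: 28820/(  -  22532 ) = -55/43 = - 5^1*11^1*43^( - 1)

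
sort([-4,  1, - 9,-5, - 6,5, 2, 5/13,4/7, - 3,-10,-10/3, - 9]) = [ - 10,  -  9, - 9, - 6, - 5,  -  4,-10/3 ,-3, 5/13,4/7, 1, 2,5]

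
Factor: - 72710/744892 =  - 36355/372446 = -2^( - 1)*5^1*11^1 *73^( - 1 )*661^1*2551^( - 1 ) 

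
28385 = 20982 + 7403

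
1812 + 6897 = 8709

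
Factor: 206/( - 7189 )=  - 2^1*7^( - 1)* 13^(- 1)*79^(-1)*103^1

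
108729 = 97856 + 10873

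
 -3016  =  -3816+800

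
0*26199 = 0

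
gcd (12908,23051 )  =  7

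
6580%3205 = 170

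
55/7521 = 55/7521= 0.01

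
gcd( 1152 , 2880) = 576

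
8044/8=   2011/2 = 1005.50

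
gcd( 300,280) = 20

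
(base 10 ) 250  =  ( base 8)372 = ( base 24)AA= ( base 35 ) 75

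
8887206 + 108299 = 8995505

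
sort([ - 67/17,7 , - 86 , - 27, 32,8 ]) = [-86, - 27 , - 67/17, 7, 8, 32]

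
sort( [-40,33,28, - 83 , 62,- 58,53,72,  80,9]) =[- 83, - 58,  -  40, 9 , 28, 33,53,62, 72,80 ] 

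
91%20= 11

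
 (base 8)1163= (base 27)n6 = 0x273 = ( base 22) 16b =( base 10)627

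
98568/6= 16428 = 16428.00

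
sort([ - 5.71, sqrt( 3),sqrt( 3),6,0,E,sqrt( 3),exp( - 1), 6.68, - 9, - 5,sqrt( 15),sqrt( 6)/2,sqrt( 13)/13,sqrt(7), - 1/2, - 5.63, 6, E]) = [ - 9, - 5.71 , - 5.63, - 5, - 1/2,0,sqrt( 13)/13, exp ( - 1), sqrt( 6)/2, sqrt( 3 ),sqrt(3) , sqrt(3),sqrt (7),E,E,sqrt(15), 6,6, 6.68 ]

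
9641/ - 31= - 311/1 = -311.00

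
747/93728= 747/93728 = 0.01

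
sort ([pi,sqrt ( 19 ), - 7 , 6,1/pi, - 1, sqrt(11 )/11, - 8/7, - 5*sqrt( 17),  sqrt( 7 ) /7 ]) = [ - 5*sqrt ( 17 ),- 7,  -  8/7, -1, sqrt( 11 ) /11, 1/pi,sqrt ( 7 )/7,pi,sqrt(19 ), 6 ]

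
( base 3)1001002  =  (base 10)758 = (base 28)R2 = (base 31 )OE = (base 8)1366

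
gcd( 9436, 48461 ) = 7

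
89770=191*470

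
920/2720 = 23/68 = 0.34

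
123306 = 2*61653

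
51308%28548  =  22760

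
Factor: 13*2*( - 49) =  - 1274 = -2^1*7^2* 13^1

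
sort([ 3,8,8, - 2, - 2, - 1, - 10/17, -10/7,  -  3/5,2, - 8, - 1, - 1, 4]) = [-8,-2, - 2, - 10/7, - 1,-1, - 1, - 3/5, - 10/17,2 , 3,  4, 8, 8]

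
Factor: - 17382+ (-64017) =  - 3^1*43^1*631^1 = - 81399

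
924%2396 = 924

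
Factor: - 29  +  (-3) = -32 = -2^5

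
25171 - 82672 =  - 57501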